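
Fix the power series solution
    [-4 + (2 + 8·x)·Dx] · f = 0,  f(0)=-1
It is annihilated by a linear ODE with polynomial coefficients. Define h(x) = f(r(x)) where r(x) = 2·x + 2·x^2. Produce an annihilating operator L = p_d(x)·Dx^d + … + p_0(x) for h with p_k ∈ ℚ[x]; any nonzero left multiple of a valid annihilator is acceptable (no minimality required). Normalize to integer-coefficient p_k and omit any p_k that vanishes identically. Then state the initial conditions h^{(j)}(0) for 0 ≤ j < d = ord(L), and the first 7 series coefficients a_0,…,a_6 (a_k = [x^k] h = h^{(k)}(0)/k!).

f: a_k = -1, -2, 2, -4, 10, -28, 84, …
Substitute x→r, Dx→(1/r')Dx; clear ⇒ L₀.
L = (-4 - 8·x) + (1 + 8·x + 8·x^2)·Dx  (order 1).
h: a_k = -1, -4, 4, -16, 72, -352, 1824, …
ICs: h(0) = -1.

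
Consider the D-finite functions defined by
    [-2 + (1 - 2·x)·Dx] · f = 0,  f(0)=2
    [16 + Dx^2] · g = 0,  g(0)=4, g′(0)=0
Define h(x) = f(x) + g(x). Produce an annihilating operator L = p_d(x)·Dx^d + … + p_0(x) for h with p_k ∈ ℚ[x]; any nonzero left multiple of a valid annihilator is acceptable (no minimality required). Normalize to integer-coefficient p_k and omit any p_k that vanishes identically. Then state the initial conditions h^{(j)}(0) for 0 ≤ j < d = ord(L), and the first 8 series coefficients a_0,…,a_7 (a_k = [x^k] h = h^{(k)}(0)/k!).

L = (160 - 256·x + 256·x^2) + (-48 + 224·x - 384·x^2 + 256·x^3)·Dx + (10 - 16·x + 16·x^2)·Dx^2 + (-3 + 14·x - 24·x^2 + 16·x^3)·Dx^3  (order 3).
h: a_k = 6, 4, -24, 16, 224/3, 64, 4736/45, 256, …
ICs: h(0) = 6, h′(0) = 4, h′′(0) = -48.

f: a_k = 2, 4, 8, 16, 32, 64, 128, 256, …
g: a_k = 4, 0, -32, 0, 128/3, 0, -1024/45, 0, …
f+g: L₀ = lclm(L_f,L_g), ord ≤ 1+2.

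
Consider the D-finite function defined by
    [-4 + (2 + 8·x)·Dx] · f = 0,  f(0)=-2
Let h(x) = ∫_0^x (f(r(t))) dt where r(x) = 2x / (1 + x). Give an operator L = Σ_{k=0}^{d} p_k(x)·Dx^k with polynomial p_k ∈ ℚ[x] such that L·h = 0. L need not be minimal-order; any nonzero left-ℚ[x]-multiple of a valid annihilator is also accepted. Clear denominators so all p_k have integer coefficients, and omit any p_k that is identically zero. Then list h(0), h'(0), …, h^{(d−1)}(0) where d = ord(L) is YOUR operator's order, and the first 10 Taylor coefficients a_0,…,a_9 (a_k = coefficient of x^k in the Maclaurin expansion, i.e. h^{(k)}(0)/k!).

L = -4·Dx + (1 + 10·x + 9·x^2)·Dx^2  (order 2).
h: a_k = 0, -2, -4, 8, -26, 568/5, -588, 23640/7, -20805, 134840, …
ICs: h(0) = 0, h′(0) = -2.

f: a_k = -2, -4, 4, -8, 20, -56, 168, -528, 1716, -5720, …
Substitute x→r, Dx→(1/r')Dx; clear ⇒ L₀.
∫: right-multiply L₀ by Dx.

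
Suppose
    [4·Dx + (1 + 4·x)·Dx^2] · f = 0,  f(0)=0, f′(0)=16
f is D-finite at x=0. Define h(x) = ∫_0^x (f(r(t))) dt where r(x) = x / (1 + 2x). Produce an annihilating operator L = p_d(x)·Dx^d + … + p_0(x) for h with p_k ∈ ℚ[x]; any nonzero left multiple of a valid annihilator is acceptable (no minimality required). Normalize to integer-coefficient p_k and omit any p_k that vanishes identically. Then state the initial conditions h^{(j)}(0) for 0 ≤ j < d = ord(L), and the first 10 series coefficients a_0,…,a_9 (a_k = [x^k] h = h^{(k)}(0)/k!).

L = (8 + 24·x)·Dx^2 + (1 + 8·x + 12·x^2)·Dx^3  (order 3).
h: a_k = 0, 0, 8, -64/3, 208/3, -256, 15488/15, -13312/3, 139904/7, -839680/9, …
ICs: h(0) = 0, h′(0) = 0, h′′(0) = 16.

f: a_k = 0, 16, -32, 256/3, -256, 4096/5, -8192/3, 65536/7, -32768, 1048576/9, …
Change of var in L_f (x↦r) gives L₀.
h=∫₀ˣh₀: take L = L₀·Dx.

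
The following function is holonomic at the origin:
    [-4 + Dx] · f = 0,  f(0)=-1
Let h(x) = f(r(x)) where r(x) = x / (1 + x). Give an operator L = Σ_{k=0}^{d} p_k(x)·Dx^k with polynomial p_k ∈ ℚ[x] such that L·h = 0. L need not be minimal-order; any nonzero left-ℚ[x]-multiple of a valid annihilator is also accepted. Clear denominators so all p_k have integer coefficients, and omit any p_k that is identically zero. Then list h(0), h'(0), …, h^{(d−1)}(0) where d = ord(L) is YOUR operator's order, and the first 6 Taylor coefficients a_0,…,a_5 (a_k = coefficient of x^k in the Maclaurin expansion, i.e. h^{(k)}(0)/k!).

L = -4 + (1 + 2·x + x^2)·Dx  (order 1).
h: a_k = -1, -4, -4, 4/3, 4/3, -28/15, …
ICs: h(0) = -1.

f: a_k = -1, -4, -8, -32/3, -32/3, -128/15, …
Change of var in L_f (x↦r) gives L₀.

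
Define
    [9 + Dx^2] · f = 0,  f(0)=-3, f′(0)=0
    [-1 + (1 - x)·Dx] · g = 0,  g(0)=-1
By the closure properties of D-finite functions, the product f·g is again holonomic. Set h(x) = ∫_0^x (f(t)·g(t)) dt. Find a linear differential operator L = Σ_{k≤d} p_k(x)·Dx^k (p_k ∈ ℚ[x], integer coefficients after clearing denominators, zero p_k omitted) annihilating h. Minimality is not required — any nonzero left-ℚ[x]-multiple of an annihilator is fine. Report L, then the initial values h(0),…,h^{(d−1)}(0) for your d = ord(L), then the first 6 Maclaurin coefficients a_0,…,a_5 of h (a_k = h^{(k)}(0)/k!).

f: a_k = -3, 0, 27/2, 0, -81/8, 0, …
g: a_k = -1, -1, -1, -1, -1, -1, …
Sym-product of L_f,L_g gives L₀ (≤ ord 2).
h=∫h₀ ⇒ L = L₀·Dx.
L = (-9 + 9·x)·Dx + 2·Dx^2 + (-1 + x)·Dx^3  (order 3).
h: a_k = 0, 3, 3/2, -7/2, -21/8, -3/40, …
ICs: h(0) = 0, h′(0) = 3, h′′(0) = 3.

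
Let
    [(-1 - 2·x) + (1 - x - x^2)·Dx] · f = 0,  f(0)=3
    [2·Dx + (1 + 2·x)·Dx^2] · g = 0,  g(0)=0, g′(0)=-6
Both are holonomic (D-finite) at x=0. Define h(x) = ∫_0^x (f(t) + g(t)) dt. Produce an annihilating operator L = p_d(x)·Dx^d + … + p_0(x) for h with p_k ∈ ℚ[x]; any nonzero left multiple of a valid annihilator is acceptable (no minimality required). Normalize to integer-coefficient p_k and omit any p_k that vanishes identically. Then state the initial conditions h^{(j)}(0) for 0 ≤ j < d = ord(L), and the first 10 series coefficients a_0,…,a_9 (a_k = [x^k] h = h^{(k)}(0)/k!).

L = (34 + 92·x + 116·x^2 + 48·x^3 + 24·x^4)·Dx^2 + (5 + 60·x + 170·x^2 + 180·x^3 + 100·x^4 + 40·x^5)·Dx^3 + (-3 - 11·x - 5·x^2 + 20·x^3 + 30·x^4 + 24·x^5 + 8·x^6)·Dx^4  (order 4).
h: a_k = 0, 3, -3/2, 4, 1/4, 27/5, 4/5, 71/7, 57/56, 22, …
ICs: h(0) = 0, h′(0) = 3, h′′(0) = -3, h′′′(0) = 24.

f: a_k = 3, 3, 6, 9, 15, 24, 39, 63, 102, 165, …
g: a_k = 0, -6, 6, -8, 12, -96/5, 32, -384/7, 96, -512/3, …
L₀ := lclm(L_f,L_g); ord L₀ ≤ 1+2.
∫: right-multiply L₀ by Dx.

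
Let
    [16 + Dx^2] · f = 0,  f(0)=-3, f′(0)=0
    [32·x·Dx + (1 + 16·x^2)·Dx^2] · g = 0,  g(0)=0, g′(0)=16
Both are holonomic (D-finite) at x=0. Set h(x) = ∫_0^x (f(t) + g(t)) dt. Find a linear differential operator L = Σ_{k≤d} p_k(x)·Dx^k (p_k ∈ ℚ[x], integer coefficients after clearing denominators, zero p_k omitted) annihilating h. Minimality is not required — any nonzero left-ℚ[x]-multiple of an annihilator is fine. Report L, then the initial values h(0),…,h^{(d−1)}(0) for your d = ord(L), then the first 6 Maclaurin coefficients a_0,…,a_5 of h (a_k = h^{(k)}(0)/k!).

f: a_k = -3, 0, 24, 0, -32, 0, …
g: a_k = 0, 16, 0, -256/3, 0, 4096/5, …
L₀ := lclm(L_f,L_g); ord L₀ ≤ 2+2.
h=∫h₀ ⇒ L = L₀·Dx.
L = (-5632·x + 114688·x^3 + 131072·x^5)·Dx^2 + (-16 + 1792·x^2 + 36864·x^4 + 65536·x^6)·Dx^3 + (-352·x + 7168·x^3 + 8192·x^5)·Dx^4 + (-1 + 112·x^2 + 2304·x^4 + 4096·x^6)·Dx^5  (order 5).
h: a_k = 0, -3, 8, 8, -64/3, -32/5, …
ICs: h(0) = 0, h′(0) = -3, h′′(0) = 16, h′′′(0) = 48, h′′′′(0) = -512.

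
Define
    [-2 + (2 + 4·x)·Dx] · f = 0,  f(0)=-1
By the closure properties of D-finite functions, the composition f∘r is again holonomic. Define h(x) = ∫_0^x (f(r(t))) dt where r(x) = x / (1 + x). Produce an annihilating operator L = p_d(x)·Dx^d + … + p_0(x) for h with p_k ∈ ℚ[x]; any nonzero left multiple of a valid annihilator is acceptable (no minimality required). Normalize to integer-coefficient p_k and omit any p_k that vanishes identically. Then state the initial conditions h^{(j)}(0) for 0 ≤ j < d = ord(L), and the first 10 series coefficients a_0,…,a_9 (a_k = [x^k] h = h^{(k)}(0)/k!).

L = -Dx + (1 + 4·x + 3·x^2)·Dx^2  (order 2).
h: a_k = 0, -1, -1/2, 1/2, -5/8, 37/40, -25/16, 327/112, -753/128, 1605/128, …
ICs: h(0) = 0, h′(0) = -1.

f: a_k = -1, -1, 1/2, -1/2, 5/8, -7/8, 21/16, -33/16, 429/128, -715/128, …
L₀ from L_f via x↦r, Dx↦r'^{-1}Dx.
h=∫₀ˣh₀: take L = L₀·Dx.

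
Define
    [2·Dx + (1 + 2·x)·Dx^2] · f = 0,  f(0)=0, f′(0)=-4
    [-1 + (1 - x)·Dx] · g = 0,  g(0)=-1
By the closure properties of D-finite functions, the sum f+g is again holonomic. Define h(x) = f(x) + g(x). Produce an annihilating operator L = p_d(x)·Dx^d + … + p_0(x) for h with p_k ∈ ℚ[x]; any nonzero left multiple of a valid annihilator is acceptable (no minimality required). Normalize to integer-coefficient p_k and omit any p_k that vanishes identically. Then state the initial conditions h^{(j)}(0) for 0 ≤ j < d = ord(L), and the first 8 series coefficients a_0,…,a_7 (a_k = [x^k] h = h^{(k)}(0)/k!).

L = (-14 - 4·x)·Dx + (1 - 20·x - 8·x^2)·Dx^2 + (2 + 3·x - 3·x^2 - 2·x^3)·Dx^3  (order 3).
h: a_k = -1, -5, 3, -19/3, 7, -69/5, 61/3, -263/7, …
ICs: h(0) = -1, h′(0) = -5, h′′(0) = 6.

f: a_k = 0, -4, 4, -16/3, 8, -64/5, 64/3, -256/7, …
g: a_k = -1, -1, -1, -1, -1, -1, -1, -1, …
Weyl lclm of L_f,L_g ⇒ L₀ (ord ≤ 3).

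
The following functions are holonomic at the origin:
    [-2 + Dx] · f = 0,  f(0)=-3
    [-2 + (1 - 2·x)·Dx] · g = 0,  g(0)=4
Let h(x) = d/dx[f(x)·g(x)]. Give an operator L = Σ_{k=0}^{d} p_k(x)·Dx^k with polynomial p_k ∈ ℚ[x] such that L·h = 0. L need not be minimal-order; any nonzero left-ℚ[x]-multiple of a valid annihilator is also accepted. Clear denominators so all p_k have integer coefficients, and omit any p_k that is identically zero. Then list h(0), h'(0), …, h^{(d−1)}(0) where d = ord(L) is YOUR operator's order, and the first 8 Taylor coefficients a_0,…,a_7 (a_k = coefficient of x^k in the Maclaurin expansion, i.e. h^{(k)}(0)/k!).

L = (5 - 8·x + 4·x^2) + (-1 + 3·x - 2·x^2)·Dx  (order 1).
h: a_k = -48, -240, -768, -2080, -5216, -62624/5, -87680/3, -7014464/105, …
ICs: h(0) = -48.

f: a_k = -3, -6, -6, -4, -2, -4/5, -4/15, -8/105, …
g: a_k = 4, 8, 16, 32, 64, 128, 256, 512, …
L₀ := L_f ⊗_s L_g (sym. prod.), ord ≤ 1.
Derive L from L₀ (diff closure).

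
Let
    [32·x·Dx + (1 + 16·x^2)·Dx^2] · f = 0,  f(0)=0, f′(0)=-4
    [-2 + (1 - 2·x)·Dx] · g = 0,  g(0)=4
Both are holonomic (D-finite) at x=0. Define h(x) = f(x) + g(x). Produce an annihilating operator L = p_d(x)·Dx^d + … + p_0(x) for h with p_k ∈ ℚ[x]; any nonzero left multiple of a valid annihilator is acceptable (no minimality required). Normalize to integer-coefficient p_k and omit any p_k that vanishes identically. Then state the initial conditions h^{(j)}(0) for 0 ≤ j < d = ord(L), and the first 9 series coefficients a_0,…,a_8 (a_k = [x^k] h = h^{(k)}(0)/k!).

L = (32 - 256·x - 1536·x^2)·Dx + (-14 + 32·x + 160·x^2 - 1536·x^3)·Dx^2 + (1 + 6·x + 96·x^3 - 256·x^4)·Dx^3  (order 3).
h: a_k = 4, 4, 16, 160/3, 64, -384/5, 256, 19968/7, 1024, …
ICs: h(0) = 4, h′(0) = 4, h′′(0) = 32.

f: a_k = 0, -4, 0, 64/3, 0, -1024/5, 0, 16384/7, 0, …
g: a_k = 4, 8, 16, 32, 64, 128, 256, 512, 1024, …
h₀=f+g: left-lcm gives L₀, ord ≤ 3.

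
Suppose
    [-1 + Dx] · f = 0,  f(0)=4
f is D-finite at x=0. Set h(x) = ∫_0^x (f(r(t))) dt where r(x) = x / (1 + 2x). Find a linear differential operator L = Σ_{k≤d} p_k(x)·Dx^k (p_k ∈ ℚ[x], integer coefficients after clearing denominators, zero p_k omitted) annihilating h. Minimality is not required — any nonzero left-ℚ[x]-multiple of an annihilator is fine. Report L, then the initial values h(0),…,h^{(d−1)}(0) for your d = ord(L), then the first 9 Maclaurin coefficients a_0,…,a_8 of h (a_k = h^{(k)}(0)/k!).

L = -Dx + (1 + 4·x + 4·x^2)·Dx^2  (order 2).
h: a_k = 0, 4, 2, -2, 13/6, -71/30, 49/20, -2699/1260, 9157/10080, …
ICs: h(0) = 0, h′(0) = 4.

f: a_k = 4, 4, 2, 2/3, 1/6, 1/30, 1/180, 1/1260, 1/10080, …
L₀ from L_f via x↦r, Dx↦r'^{-1}Dx.
Integrate: L := L₀·Dx.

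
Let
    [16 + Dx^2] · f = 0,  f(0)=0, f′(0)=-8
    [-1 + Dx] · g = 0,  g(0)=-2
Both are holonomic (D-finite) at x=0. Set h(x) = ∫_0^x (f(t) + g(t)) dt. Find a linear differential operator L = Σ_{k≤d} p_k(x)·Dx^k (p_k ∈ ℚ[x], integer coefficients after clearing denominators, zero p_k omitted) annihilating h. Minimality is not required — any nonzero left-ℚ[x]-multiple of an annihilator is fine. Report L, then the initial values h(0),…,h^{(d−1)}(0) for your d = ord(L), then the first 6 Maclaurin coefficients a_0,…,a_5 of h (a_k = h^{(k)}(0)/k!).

L = -16·Dx + 16·Dx^2 - Dx^3 + Dx^4  (order 4).
h: a_k = 0, -2, -5, -1/3, 21/4, -1/60, …
ICs: h(0) = 0, h′(0) = -2, h′′(0) = -10, h′′′(0) = -2.

f: a_k = 0, -8, 0, 64/3, 0, -256/15, …
g: a_k = -2, -2, -1, -1/3, -1/12, -1/60, …
L₀ := lclm(L_f,L_g); ord L₀ ≤ 2+1.
Integrate: L := L₀·Dx.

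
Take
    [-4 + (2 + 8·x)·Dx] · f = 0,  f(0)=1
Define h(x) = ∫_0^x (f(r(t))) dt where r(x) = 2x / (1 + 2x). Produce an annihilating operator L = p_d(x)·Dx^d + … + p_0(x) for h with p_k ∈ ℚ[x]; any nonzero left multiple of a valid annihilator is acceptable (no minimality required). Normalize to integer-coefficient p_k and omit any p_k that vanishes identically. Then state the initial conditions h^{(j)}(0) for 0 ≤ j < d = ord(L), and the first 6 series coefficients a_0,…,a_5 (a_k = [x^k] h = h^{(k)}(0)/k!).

f: a_k = 1, 2, -2, 4, -10, 28, …
L₀ from L_f via x↦r, Dx↦r'^{-1}Dx.
∫: right-multiply L₀ by Dx.
L = -4·Dx + (1 + 12·x + 20·x^2)·Dx^2  (order 2).
h: a_k = 0, 1, 2, -16/3, 20, -96, …
ICs: h(0) = 0, h′(0) = 1.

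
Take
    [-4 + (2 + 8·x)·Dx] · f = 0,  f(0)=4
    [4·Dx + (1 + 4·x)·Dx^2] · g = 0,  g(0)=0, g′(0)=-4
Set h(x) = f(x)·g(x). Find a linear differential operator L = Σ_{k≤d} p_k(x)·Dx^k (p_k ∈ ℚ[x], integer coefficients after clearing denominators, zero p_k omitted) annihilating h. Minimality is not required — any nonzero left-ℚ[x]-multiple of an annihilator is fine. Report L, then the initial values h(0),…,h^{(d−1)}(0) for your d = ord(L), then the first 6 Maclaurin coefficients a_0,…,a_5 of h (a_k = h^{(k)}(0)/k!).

L = 4 + (1 + 8·x + 16·x^2)·Dx^2  (order 2).
h: a_k = 0, -16, 0, 32/3, -128/3, 2272/15, …
ICs: h(0) = 0, h′(0) = -16.

f: a_k = 4, 8, -8, 16, -40, 112, …
g: a_k = 0, -4, 8, -64/3, 64, -1024/5, …
h₀=f·g: eliminate ⇒ L₀, order ≤ 1·2.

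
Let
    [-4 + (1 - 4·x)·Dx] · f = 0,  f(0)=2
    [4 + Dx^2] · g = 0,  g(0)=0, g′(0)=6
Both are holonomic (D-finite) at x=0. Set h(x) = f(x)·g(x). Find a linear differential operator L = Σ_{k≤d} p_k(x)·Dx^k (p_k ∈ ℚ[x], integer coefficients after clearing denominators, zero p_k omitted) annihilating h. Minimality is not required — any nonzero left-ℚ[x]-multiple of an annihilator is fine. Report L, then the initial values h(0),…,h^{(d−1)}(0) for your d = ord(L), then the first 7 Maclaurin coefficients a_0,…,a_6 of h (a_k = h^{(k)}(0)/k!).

f: a_k = 2, 8, 32, 128, 512, 2048, 8192, …
g: a_k = 0, 6, 0, -4, 0, 4/5, 0, …
Product ⇒ symmetric product L₀, ord ≤ 2.
L = (-4 + 16·x) + 8·Dx + (-1 + 4·x)·Dx^2  (order 2).
h: a_k = 0, 12, 48, 184, 736, 14728/5, 58912/5, …
ICs: h(0) = 0, h′(0) = 12.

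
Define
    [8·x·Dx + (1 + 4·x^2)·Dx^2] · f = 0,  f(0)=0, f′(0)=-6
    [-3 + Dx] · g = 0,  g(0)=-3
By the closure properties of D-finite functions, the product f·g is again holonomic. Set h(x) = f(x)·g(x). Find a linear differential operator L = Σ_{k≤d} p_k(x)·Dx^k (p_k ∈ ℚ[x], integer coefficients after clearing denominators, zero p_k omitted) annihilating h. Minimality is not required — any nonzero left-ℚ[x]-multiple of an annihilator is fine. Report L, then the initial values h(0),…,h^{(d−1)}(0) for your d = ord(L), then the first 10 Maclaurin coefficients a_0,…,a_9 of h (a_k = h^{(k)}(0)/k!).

f: a_k = 0, -6, 0, 8, 0, -96/5, 0, 384/7, 0, -512/3, …
g: a_k = -3, -9, -27/2, -27/2, -81/8, -243/40, -243/80, -729/560, -2187/4480, -729/4480, …
f·g: L₀ = L_f ⊗_s L_g, ord ≤ 2·1.
L = (9 - 24·x + 36·x^2) + (-6 + 8·x - 24·x^2)·Dx + (1 + 4·x^2)·Dx^2  (order 2).
h: a_k = 0, 18, 54, 57, 9, 207/20, 405/4, 8919/280, -15417/56, -24883/448, …
ICs: h(0) = 0, h′(0) = 18.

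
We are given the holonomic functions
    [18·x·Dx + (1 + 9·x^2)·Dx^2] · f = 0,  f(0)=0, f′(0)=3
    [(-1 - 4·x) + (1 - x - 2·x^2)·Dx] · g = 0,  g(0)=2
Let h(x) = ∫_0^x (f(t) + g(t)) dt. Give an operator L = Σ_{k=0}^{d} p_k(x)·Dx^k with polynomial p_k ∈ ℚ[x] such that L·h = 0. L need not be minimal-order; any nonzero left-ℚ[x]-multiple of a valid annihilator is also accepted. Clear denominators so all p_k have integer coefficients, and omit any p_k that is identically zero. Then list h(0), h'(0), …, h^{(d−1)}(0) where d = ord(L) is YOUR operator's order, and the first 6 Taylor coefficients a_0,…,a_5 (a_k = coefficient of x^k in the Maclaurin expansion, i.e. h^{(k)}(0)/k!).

f: a_k = 0, 3, 0, -9, 0, 243/5, …
g: a_k = 2, 2, 6, 10, 22, 42, …
f+g: L₀ = lclm(L_f,L_g), ord ≤ 2+1.
h=∫₀ˣh₀: take L = L₀·Dx.
L = (18 - 72·x - 918·x^2 - 1872·x^3 - 4608·x^4 - 1296·x^6)·Dx^2 + (-8 - 30·x - 278·x^3 - 1788·x^4 - 3216·x^5 - 324·x^6 - 1296·x^7)·Dx^3 + (1 + 4·x + 24·x^2 + 4·x^3 + 103·x^4 - 300·x^5 - 312·x^6 - 108·x^7 - 216·x^8)·Dx^4  (order 4).
h: a_k = 0, 2, 5/2, 2, 1/4, 22/5, …
ICs: h(0) = 0, h′(0) = 2, h′′(0) = 5, h′′′(0) = 12.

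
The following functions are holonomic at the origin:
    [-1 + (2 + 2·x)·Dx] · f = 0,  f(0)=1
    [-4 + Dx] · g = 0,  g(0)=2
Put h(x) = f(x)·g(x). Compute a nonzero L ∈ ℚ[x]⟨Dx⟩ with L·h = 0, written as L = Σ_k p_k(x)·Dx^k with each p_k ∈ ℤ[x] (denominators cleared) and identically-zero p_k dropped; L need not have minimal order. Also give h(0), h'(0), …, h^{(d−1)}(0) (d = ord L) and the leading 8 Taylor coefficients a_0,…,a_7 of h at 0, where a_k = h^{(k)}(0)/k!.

L = (-9 - 8·x) + (2 + 2·x)·Dx  (order 1).
h: a_k = 2, 9, 79/4, 683/24, 1947/64, 49553/1920, 417727/23040, 389323/35840, …
ICs: h(0) = 2.

f: a_k = 1, 1/2, -1/8, 1/16, -5/128, 7/256, -21/1024, 33/2048, …
g: a_k = 2, 8, 16, 64/3, 64/3, 256/15, 512/45, 2048/315, …
Sym-product of L_f,L_g gives L₀ (≤ ord 1).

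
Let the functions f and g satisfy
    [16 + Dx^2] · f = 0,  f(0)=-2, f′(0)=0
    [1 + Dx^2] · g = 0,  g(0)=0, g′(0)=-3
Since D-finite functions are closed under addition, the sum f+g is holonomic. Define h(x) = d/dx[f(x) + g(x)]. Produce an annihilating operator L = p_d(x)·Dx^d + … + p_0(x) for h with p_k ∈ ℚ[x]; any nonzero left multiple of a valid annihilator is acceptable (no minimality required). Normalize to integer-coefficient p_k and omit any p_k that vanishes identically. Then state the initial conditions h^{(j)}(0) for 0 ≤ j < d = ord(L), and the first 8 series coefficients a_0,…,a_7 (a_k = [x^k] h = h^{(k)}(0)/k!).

L = 16 + 17·Dx^2 + Dx^4  (order 4).
h: a_k = -3, 32, 3/2, -256/3, -1/8, 1024/15, 1/240, -8192/315, …
ICs: h(0) = -3, h′(0) = 32, h′′(0) = 3, h′′′(0) = -512.

f: a_k = -2, 0, 16, 0, -64/3, 0, 512/45, 0, …
g: a_k = 0, -3, 0, 1/2, 0, -1/40, 0, 1/1680, …
f+g: L₀ = lclm(L_f,L_g), ord ≤ 2+2.
Differentiate: ansatz ord ≤ ord L₀ ⇒ L.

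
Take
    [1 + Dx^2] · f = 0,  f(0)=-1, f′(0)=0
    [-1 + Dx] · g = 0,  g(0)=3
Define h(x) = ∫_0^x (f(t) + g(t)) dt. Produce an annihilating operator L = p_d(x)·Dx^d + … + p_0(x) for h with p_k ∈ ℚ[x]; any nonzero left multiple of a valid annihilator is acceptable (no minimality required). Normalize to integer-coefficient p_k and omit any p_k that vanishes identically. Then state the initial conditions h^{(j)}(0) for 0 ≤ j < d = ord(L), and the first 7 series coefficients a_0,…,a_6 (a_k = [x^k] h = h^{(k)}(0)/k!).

L = -Dx + Dx^2 - Dx^3 + Dx^4  (order 4).
h: a_k = 0, 2, 3/2, 2/3, 1/8, 1/60, 1/240, …
ICs: h(0) = 0, h′(0) = 2, h′′(0) = 3, h′′′(0) = 4.

f: a_k = -1, 0, 1/2, 0, -1/24, 0, 1/720, …
g: a_k = 3, 3, 3/2, 1/2, 1/8, 1/40, 1/240, …
Weyl lclm of L_f,L_g ⇒ L₀ (ord ≤ 3).
Integrate: L := L₀·Dx.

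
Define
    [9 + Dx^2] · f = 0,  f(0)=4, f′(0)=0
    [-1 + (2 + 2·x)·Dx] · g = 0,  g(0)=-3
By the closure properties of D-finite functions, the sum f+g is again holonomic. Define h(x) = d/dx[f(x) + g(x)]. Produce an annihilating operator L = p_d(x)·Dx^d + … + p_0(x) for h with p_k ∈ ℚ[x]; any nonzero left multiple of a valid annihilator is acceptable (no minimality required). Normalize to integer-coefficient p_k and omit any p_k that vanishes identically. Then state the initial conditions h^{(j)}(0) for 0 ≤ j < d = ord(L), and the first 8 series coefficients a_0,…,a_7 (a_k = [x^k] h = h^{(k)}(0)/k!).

L = (-153 - 216·x - 108·x^2) + (-234 - 666·x - 648·x^2 - 216·x^3)·Dx + (-17 - 24·x - 12·x^2)·Dx^2 + (-26 - 74·x - 72·x^2 - 24·x^3)·Dx^3  (order 3).
h: a_k = -3/2, -141/4, -9/16, 1743/32, -105/256, -61263/2560, -693/2048, 791541/143360, …
ICs: h(0) = -3/2, h′(0) = -141/4, h′′(0) = -9/8.

f: a_k = 4, 0, -18, 0, 27/2, 0, -81/20, 0, …
g: a_k = -3, -3/2, 3/8, -3/16, 15/128, -21/256, 63/1024, -99/2048, …
h₀=f+g: left-lcm gives L₀, ord ≤ 3.
h₀' ⇒ L via d/dx closure of L₀.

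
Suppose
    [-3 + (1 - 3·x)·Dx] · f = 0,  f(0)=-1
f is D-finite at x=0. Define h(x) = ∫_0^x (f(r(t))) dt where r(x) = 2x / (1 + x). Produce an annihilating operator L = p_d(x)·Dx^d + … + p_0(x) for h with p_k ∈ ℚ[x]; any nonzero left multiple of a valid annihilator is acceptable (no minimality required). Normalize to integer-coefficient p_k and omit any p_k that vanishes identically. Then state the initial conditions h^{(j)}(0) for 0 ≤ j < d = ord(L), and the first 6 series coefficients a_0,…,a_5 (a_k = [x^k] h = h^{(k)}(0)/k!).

f: a_k = -1, -3, -9, -27, -81, -243, …
Change of var in L_f (x↦r) gives L₀.
Integrate: L := L₀·Dx.
L = 6·Dx + (-1 + 4·x + 5·x^2)·Dx^2  (order 2).
h: a_k = 0, -1, -3, -10, -75/2, -150, …
ICs: h(0) = 0, h′(0) = -1.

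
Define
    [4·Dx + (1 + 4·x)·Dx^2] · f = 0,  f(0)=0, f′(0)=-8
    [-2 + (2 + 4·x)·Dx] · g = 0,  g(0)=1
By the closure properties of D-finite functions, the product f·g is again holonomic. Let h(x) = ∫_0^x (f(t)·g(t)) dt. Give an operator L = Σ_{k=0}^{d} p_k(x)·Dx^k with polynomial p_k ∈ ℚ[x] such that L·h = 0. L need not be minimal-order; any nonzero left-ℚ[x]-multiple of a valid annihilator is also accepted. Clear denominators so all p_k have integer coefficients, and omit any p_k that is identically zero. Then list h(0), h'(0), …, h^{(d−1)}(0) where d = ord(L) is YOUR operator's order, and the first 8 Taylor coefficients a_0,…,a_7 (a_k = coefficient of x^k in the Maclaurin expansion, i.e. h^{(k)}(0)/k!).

f: a_k = 0, -8, 16, -128/3, 128, -2048/5, 4096/3, -32768/7, …
g: a_k = 1, 1, -1/2, 1/2, -5/8, 7/8, -21/16, 33/16, …
L₀ := L_f ⊗_s L_g (sym. prod.), ord ≤ 2.
h=∫h₀ ⇒ L = L₀·Dx.
L = (-1 + 4·x)·Dx + (2 + 4·x)·Dx^2 + (1 + 8·x + 20·x^2 + 16·x^3)·Dx^3  (order 3).
h: a_k = 0, 0, -4, 8/3, -17/3, 44/3, -3709/90, 4267/35, …
ICs: h(0) = 0, h′(0) = 0, h′′(0) = -8.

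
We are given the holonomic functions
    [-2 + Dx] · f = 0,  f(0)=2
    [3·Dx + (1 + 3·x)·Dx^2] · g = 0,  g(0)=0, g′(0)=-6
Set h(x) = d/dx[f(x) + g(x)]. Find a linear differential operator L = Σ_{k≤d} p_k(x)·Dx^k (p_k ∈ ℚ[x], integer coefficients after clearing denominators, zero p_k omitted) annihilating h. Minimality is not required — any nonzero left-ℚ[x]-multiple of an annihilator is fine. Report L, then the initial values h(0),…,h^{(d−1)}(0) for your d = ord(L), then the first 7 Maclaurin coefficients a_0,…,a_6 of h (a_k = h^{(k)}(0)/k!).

L = (-48 - 36·x) + (14 - 24·x - 36·x^2)·Dx + (5 + 21·x + 18·x^2)·Dx^2  (order 2).
h: a_k = -2, 26, -46, 502/3, -1450/3, 21886/15, -196814/45, …
ICs: h(0) = -2, h′(0) = 26.

f: a_k = 2, 4, 4, 8/3, 4/3, 8/15, 8/45, …
g: a_k = 0, -6, 9, -18, 81/2, -486/5, 243, …
f+g: L₀ = lclm(L_f,L_g), ord ≤ 1+2.
h=h₀': d/dx-closure on L₀ ⇒ L.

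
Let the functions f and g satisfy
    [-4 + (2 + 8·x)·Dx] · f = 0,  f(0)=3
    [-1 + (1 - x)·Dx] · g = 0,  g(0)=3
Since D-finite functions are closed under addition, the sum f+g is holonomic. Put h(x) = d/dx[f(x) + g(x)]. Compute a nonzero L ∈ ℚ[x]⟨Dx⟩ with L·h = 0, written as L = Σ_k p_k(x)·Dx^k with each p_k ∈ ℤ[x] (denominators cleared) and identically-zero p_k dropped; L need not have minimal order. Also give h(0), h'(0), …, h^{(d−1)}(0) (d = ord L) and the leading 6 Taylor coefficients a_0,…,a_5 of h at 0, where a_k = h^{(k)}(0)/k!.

f: a_k = 3, 6, -6, 12, -30, 84, …
g: a_k = 3, 3, 3, 3, 3, 3, …
L₀ := lclm(L_f,L_g); ord L₀ ≤ 1+1.
Differentiate: ansatz ord ≤ ord L₀ ⇒ L.
L = (-18 - 12·x) + (3 - 36·x - 42·x^2)·Dx + (2 + 9·x + x^2 - 12·x^3)·Dx^2  (order 2).
h: a_k = 9, -6, 45, -108, 435, -1494, …
ICs: h(0) = 9, h′(0) = -6.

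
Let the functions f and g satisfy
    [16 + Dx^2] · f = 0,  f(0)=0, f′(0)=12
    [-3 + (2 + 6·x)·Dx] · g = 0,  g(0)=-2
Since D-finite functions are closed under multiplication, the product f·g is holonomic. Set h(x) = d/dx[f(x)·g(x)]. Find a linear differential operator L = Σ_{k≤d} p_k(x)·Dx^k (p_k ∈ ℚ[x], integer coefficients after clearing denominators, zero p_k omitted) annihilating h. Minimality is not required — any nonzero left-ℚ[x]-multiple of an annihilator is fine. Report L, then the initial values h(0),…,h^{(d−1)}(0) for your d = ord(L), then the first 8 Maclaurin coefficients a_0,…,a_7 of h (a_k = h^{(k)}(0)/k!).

L = (9613 + 83712·x + 273024·x^2 + 442368·x^3 + 331776·x^4) + (-444 - 5940·x - 20736·x^2 - 20736·x^3)·Dx + (364 + 3720·x + 14796·x^2 + 27648·x^3 + 20736·x^4)·Dx^2  (order 2).
h: a_k = -24, -72, 273, 222, -3781/16, -61569/80, 3137023/1920, -855943/224, …
ICs: h(0) = -24, h′(0) = -72.

f: a_k = 0, 12, 0, -32, 0, 128/5, 0, -1024/105, …
g: a_k = -2, -3, 9/4, -27/8, 405/64, -1701/128, 15309/512, -72171/1024, …
f·g: L₀ = L_f ⊗_s L_g, ord ≤ 2·1.
h=h₀': d/dx-closure on L₀ ⇒ L.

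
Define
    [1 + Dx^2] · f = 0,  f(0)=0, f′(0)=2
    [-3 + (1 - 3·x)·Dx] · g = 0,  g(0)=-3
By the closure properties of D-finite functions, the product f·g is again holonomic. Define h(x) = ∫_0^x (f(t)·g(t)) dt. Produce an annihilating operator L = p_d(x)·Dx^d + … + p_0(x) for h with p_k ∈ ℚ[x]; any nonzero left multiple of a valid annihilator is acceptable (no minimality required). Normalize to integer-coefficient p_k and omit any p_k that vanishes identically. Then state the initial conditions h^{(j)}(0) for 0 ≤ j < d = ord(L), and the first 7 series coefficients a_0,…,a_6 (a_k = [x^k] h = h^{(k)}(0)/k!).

L = (-1 + 3·x)·Dx + 6·Dx^2 + (-1 + 3·x)·Dx^3  (order 3).
h: a_k = 0, 0, -3, -6, -53/4, -159/5, -9541/120, …
ICs: h(0) = 0, h′(0) = 0, h′′(0) = -6.

f: a_k = 0, 2, 0, -1/3, 0, 1/60, 0, …
g: a_k = -3, -9, -27, -81, -243, -729, -2187, …
Sym-product of L_f,L_g gives L₀ (≤ ord 2).
Integrate: L := L₀·Dx.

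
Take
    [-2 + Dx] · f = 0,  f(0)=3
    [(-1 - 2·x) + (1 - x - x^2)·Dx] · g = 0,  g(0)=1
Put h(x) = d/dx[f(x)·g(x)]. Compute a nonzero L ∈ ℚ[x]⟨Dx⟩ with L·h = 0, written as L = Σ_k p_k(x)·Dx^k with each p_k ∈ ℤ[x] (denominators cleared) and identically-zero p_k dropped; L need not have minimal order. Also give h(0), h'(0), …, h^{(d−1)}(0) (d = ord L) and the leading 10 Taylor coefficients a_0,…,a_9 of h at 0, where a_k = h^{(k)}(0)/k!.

f: a_k = 3, 6, 6, 4, 2, 4/5, 4/15, 8/105, 2/105, 4/945, …
g: a_k = 1, 1, 2, 3, 5, 8, 13, 21, 34, 55, …
L₀ := L_f ⊗_s L_g (sym. prod.), ord ≤ 1.
h=h₀': d/dx-closure on L₀ ⇒ L.
L = (12 + 2·x - 10·x^2 + 4·x^4) + (-3 + 3·x + 5·x^2 - 2·x^3 - 2·x^4)·Dx  (order 1).
h: a_k = 9, 36, 93, 204, 414, 4022/5, 7593/5, 98288/35, 536737/105, 2894866/315, …
ICs: h(0) = 9.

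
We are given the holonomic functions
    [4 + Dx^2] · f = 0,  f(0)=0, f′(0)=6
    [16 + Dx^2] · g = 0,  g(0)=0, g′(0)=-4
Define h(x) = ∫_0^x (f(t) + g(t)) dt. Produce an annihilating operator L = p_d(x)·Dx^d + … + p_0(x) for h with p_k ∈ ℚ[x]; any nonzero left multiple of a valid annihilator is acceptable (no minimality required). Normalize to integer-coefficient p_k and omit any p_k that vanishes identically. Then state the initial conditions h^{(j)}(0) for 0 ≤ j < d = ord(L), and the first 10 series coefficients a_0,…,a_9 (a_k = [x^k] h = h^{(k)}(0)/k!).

L = 64·Dx + 20·Dx^3 + Dx^5  (order 5).
h: a_k = 0, 0, 1, 0, 5/3, 0, -58/45, 0, 25/63, 0, …
ICs: h(0) = 0, h′(0) = 0, h′′(0) = 2, h′′′(0) = 0, h′′′′(0) = 40.

f: a_k = 0, 6, 0, -4, 0, 4/5, 0, -8/105, 0, 4/945, …
g: a_k = 0, -4, 0, 32/3, 0, -128/15, 0, 1024/315, 0, -2048/2835, …
h₀=f+g: left-lcm gives L₀, ord ≤ 4.
∫: right-multiply L₀ by Dx.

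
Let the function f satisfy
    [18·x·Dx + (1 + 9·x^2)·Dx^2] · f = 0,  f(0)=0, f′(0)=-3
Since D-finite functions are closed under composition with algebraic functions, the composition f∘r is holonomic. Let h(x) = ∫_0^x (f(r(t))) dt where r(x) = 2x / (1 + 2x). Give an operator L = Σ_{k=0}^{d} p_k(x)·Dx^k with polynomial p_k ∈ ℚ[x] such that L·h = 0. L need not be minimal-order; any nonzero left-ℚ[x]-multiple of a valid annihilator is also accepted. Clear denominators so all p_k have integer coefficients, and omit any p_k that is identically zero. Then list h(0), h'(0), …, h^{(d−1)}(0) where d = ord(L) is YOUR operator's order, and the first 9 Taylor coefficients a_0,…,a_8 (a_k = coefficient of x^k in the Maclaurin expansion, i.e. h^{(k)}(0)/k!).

f: a_k = 0, -3, 0, 9, 0, -243/5, 0, 2187/7, 0, …
Substitute x→r, Dx→(1/r')Dx; clear ⇒ L₀.
h=∫₀ˣh₀: take L = L₀·Dx.
L = (4 + 80·x)·Dx^2 + (1 + 4·x + 40·x^2)·Dx^3  (order 3).
h: a_k = 0, 0, -3, 4, 12, -384/5, 64/5, 9984/7, -31872/7, …
ICs: h(0) = 0, h′(0) = 0, h′′(0) = -6.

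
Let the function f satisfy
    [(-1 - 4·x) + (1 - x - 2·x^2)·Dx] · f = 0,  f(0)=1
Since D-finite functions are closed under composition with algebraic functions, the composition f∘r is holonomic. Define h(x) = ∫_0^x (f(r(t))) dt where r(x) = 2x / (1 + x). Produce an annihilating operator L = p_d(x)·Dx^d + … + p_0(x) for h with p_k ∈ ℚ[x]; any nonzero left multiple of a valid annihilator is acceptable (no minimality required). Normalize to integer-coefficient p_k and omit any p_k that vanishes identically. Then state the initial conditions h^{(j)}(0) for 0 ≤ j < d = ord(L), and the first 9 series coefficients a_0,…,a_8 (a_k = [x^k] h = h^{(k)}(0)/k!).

L = (2 + 18·x)·Dx + (-1 - x + 9·x^2 + 9·x^3)·Dx^2  (order 2).
h: a_k = 0, 1, 1, 10/3, 9/2, 18, 27, 810/7, 729/4, …
ICs: h(0) = 0, h′(0) = 1.

f: a_k = 1, 1, 3, 5, 11, 21, 43, 85, 171, …
h₀=f(r): pull back L_f along r ⇒ L₀.
h=∫h₀ ⇒ L = L₀·Dx.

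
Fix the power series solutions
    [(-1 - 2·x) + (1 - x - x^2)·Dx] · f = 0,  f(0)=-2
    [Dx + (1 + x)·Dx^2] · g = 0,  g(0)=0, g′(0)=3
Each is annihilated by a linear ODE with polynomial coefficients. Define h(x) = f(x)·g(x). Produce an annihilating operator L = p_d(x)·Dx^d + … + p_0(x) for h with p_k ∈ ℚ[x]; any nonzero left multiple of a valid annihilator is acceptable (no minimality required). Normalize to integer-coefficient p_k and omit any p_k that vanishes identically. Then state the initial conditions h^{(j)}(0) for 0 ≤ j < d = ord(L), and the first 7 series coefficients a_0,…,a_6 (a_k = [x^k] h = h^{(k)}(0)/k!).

L = (3 + 4·x) + (1 + 7·x + 5·x^2)·Dx + (-1 + 2·x^2 + x^3)·Dx^2  (order 2).
h: a_k = 0, -6, -3, -11, -25/2, -247/10, -181/5, …
ICs: h(0) = 0, h′(0) = -6.

f: a_k = -2, -2, -4, -6, -10, -16, -26, …
g: a_k = 0, 3, -3/2, 1, -3/4, 3/5, -1/2, …
L₀ := L_f ⊗_s L_g (sym. prod.), ord ≤ 2.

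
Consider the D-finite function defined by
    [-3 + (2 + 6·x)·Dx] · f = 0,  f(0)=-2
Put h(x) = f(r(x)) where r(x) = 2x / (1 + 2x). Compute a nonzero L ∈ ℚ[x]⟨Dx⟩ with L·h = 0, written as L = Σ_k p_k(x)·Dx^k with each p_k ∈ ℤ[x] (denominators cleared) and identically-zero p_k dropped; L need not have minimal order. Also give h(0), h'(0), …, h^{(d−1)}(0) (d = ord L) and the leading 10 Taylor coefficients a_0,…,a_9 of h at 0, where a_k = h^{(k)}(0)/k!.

f: a_k = -2, -3, 9/4, -27/8, 405/64, -1701/128, 15309/512, -72171/1024, 2814669/16384, -14073345/32768, …
f∘r: x↦r, Dx↦Dx/r' in L_f ⇒ L₀.
L = -3 + (1 + 10·x + 16·x^2)·Dx  (order 1).
h: a_k = -2, -6, 21, -87, 1677/4, -9069/4, 106305/8, -658335/8, 33903165/64, -224519505/64, …
ICs: h(0) = -2.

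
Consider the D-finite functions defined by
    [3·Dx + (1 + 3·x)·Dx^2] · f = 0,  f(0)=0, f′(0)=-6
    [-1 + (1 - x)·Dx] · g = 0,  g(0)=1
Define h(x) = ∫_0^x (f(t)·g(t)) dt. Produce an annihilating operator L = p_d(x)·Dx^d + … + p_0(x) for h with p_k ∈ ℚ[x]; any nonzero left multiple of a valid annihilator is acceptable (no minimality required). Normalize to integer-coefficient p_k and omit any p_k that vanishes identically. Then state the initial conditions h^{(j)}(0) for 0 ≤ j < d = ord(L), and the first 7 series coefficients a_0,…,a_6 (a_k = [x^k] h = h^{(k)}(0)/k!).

L = 3·Dx + (-1 + 9·x)·Dx^2 + (-1 - 2·x + 3·x^2)·Dx^3  (order 3).
h: a_k = 0, 0, -3, 1, -15/4, 51/10, -239/20, …
ICs: h(0) = 0, h′(0) = 0, h′′(0) = -6.

f: a_k = 0, -6, 9, -18, 81/2, -486/5, 243, …
g: a_k = 1, 1, 1, 1, 1, 1, 1, …
Sym-product of L_f,L_g gives L₀ (≤ ord 2).
h=∫h₀ ⇒ L = L₀·Dx.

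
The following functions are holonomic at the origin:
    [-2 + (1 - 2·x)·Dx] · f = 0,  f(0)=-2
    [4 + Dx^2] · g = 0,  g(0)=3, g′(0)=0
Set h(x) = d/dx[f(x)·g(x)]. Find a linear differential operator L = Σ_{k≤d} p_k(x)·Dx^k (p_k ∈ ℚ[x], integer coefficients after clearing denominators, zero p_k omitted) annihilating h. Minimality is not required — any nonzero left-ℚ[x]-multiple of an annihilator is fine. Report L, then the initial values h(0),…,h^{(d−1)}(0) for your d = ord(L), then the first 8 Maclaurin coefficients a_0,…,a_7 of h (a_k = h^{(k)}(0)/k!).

f: a_k = -2, -4, -8, -16, -32, -64, -128, -256, …
g: a_k = 3, 0, -6, 0, 2, 0, -4/15, 0, …
h₀=f·g: eliminate ⇒ L₀, order ≤ 1·2.
Differentiate: ansatz ord ≤ ord L₀ ⇒ L.
L = (-4 - 16·x + 16·x^2) + (-4 + 8·x)·Dx + (1 - 4·x + 4·x^2)·Dx^2  (order 2).
h: a_k = -12, -24, -72, -208, -520, -6224/5, -43568/15, -139424/21, …
ICs: h(0) = -12, h′(0) = -24.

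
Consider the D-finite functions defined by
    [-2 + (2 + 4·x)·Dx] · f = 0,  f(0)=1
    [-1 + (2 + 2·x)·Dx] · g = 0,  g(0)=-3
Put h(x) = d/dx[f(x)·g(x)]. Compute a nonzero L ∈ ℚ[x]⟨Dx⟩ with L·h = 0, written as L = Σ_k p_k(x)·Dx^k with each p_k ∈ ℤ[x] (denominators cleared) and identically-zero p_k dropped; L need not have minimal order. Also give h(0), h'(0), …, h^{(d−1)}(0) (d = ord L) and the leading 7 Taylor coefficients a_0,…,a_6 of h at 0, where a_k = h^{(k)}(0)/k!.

f: a_k = 1, 1, -1/2, 1/2, -5/8, 7/8, -21/16, …
g: a_k = -3, -3/2, 3/8, -3/16, 15/128, -21/256, 63/1024, …
Product ⇒ symmetric product L₀, ord ≤ 1.
h=h₀': d/dx-closure on L₀ ⇒ L.
L = -1 + (-6 - 26·x - 36·x^2 - 16·x^3)·Dx  (order 1).
h: a_k = -9/2, 3/4, -27/16, 111/32, -1755/256, 6813/512, -52479/2048, …
ICs: h(0) = -9/2.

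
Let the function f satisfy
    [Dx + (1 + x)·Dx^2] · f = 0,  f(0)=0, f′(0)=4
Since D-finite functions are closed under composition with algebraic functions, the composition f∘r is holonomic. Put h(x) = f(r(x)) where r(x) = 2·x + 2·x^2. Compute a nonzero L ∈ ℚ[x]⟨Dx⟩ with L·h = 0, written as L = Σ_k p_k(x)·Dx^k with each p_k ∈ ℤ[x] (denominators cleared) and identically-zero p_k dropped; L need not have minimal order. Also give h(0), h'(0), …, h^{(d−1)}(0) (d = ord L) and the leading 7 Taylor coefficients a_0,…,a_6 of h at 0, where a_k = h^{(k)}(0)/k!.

f: a_k = 0, 4, -2, 4/3, -1, 4/5, -2/3, …
f∘r: x↦r, Dx↦Dx/r' in L_f ⇒ L₀.
L = (4·x + 4·x^2)·Dx + (1 + 4·x + 6·x^2 + 4·x^3)·Dx^2  (order 2).
h: a_k = 0, 8, 0, -16/3, 8, -32/5, 0, …
ICs: h(0) = 0, h′(0) = 8.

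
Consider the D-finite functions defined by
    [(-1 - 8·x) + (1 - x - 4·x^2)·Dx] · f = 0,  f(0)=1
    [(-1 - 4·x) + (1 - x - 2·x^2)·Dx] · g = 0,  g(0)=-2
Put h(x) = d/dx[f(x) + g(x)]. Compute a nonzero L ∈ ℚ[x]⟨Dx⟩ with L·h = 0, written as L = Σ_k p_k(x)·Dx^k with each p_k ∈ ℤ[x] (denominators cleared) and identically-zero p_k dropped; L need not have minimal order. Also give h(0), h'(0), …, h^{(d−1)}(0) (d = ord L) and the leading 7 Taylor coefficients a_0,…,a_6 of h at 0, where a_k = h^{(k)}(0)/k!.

f: a_k = 1, 1, 5, 9, 29, 65, 181, …
g: a_k = -2, -2, -6, -10, -22, -42, -86, …
Weyl lclm of L_f,L_g ⇒ L₀ (ord ≤ 2).
Differentiate: ansatz ord ≤ ord L₀ ⇒ L.
L = (-6 - 336·x - 480·x^2 - 1824·x^3 - 3864·x^4 - 6528·x^5 + 2304·x^6) + (6 + 66·x + 156·x^2 + 168·x^3 + 162·x^4 - 3768·x^5 - 3456·x^6 + 1536·x^7)·Dx + (-1 + 2·x - 13·x^2 - 28·x^3 + 222·x^4 + 134·x^5 - 612·x^6 - 320·x^7 + 192·x^8)·Dx^2  (order 2).
h: a_k = -1, -2, -3, 28, 115, 570, 1897, …
ICs: h(0) = -1, h′(0) = -2.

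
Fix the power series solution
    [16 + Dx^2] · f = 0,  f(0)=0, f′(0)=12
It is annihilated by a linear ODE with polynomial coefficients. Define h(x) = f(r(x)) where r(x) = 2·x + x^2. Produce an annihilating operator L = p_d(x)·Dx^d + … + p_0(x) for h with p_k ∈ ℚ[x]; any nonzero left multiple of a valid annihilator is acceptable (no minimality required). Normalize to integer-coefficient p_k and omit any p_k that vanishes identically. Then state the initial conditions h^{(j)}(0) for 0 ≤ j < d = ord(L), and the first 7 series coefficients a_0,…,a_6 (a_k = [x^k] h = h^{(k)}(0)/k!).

L = (64 + 192·x + 192·x^2 + 64·x^3) - Dx + (1 + x)·Dx^2  (order 2).
h: a_k = 0, 24, 12, -256, -384, 3136/5, 2016, …
ICs: h(0) = 0, h′(0) = 24.

f: a_k = 0, 12, 0, -32, 0, 128/5, 0, …
Substitute x→r, Dx→(1/r')Dx; clear ⇒ L₀.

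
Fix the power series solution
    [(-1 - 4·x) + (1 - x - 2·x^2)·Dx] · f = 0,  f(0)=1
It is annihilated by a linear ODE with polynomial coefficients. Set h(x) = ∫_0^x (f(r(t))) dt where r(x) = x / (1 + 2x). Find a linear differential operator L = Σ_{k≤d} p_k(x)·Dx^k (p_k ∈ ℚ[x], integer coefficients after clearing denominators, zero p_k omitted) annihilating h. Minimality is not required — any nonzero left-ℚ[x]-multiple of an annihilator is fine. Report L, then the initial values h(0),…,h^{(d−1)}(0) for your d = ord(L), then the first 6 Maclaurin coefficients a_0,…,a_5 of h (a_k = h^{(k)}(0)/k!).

L = (-1 - 6·x)·Dx + (1 + 5·x + 6·x^2)·Dx^2  (order 2).
h: a_k = 0, 1, 1/2, 1/3, -3/4, 9/5, …
ICs: h(0) = 0, h′(0) = 1.

f: a_k = 1, 1, 3, 5, 11, 21, …
L₀ from L_f via x↦r, Dx↦r'^{-1}Dx.
Integrate: L := L₀·Dx.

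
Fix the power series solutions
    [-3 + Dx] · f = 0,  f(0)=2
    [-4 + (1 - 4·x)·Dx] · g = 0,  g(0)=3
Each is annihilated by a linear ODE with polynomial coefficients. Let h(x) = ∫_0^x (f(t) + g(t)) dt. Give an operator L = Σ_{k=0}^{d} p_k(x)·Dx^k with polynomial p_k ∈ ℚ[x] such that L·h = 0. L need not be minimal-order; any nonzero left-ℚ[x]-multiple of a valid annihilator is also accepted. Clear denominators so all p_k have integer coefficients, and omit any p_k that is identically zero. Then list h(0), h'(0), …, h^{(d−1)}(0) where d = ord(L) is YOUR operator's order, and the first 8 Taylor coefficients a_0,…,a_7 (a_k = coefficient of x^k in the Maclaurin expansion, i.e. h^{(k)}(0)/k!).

f: a_k = 2, 6, 9, 9, 27/4, 81/20, 81/40, 243/280, …
g: a_k = 3, 12, 48, 192, 768, 3072, 12288, 49152, …
Weyl lclm of L_f,L_g ⇒ L₀ (ord ≤ 2).
h=∫₀ˣh₀: take L = L₀·Dx.
L = (60 + 144·x)·Dx + (-23 - 72·x + 144·x^2)·Dx^2 + (1 + 8·x - 48·x^2)·Dx^3  (order 3).
h: a_k = 0, 5, 9, 19, 201/4, 3099/20, 20507/40, 491601/280, …
ICs: h(0) = 0, h′(0) = 5, h′′(0) = 18.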